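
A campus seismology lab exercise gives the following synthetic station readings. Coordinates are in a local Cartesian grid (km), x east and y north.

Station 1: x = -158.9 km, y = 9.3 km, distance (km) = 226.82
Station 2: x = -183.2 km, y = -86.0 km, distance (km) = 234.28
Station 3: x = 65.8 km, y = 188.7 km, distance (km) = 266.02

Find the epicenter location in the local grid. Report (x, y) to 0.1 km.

Circle about each station: (x + 158.9)² + (y − 9.3)² = 226.82²; (x + 183.2)² + (y + 86.0)² = 234.28²; (x − 65.8)² + (y − 188.7)² = 266.02².
Subtracting the Station 1 equation from the Station 2 and Station 3 equations removes the quadratic terms:
-48.6 x − 190.6 y = 12182.73
449.4 x + 358.8 y = -4717.70
Solving the 2×2 system: x ≈ 50.9, y ≈ -76.9 km.
Check against Station 1 (with the unrounded x, y): √((x + 158.9)²+(y − 9.3)²) = 226.81 ≈ 226.82 km. ✓

x ≈ 50.9 km, y ≈ -76.9 km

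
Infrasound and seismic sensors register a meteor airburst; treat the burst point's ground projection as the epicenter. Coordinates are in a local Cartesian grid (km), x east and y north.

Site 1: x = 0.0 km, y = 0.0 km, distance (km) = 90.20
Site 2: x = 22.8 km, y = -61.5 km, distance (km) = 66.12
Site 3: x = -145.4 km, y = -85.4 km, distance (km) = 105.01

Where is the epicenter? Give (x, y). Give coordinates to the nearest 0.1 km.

x ≈ -40.5 km, y ≈ -80.6 km

Circle about each station: x² + y² = 90.20²; (x − 22.8)² + (y + 61.5)² = 66.12²; (x + 145.4)² + (y + 85.4)² = 105.01².
Subtracting pairs of circle equations eliminates x²+y² and gives linear equations (the radical axes):
45.6 x − 123.0 y = 8066.28
-290.8 x − 170.8 y = 25543.26
Solving the 2×2 system: x ≈ -40.5, y ≈ -80.6 km.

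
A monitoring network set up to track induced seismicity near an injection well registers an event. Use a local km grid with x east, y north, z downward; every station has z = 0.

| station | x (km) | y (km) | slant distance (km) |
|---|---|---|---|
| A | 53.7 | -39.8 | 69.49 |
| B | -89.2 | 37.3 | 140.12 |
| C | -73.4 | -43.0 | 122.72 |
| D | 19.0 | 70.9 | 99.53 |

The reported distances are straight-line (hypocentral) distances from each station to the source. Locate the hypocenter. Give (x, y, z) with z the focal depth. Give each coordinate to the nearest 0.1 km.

Each station gives a sphere (x−x_i)² + (y−y_i)² + z² = d_i² (stations at z=0).
Subtracting the A sphere from B and C: z² cancels, leaving linear equations in x and y:
-285.8 x + 154.2 y = -9924.55
-254.2 x − 6.4 y = -7462.51
Solving: x ≈ 29.596, y ≈ -9.507 km (keep extra digits for the depth step; rounded: 29.6, -9.5).
Then from the A sphere: z² = 69.49² − (x − 53.7)² − (y + 39.8)² with x = 29.596, y = -9.507, so z ≈ 57.708 ≈ 57.7 km.

(29.6, -9.5, 57.7)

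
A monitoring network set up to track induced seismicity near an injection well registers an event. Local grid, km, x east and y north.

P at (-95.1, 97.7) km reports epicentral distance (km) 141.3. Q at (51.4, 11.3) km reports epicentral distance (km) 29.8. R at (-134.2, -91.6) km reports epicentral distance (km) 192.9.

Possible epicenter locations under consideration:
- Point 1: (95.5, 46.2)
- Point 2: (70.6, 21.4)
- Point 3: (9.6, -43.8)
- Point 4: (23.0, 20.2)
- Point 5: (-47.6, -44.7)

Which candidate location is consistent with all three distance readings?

For each candidate, compare |candidate − station| to the reported distance:
Point 1: residuals P 56.1, Q 26.4, R 75.0 → max 75.0 km
Point 2: residuals P 41.1, Q 8.1, R 41.0 → max 41.1 km
Point 3: residuals P 34.7, Q 39.4, R 41.4 → max 41.4 km
Point 4: residuals P 0.0, Q 0.0, R 0.0 → max 0.0 km
Point 5: residuals P 8.8, Q 83.9, R 94.4 → max 94.4 km
Only Point 4 has all residuals ≈ 0.

Point 4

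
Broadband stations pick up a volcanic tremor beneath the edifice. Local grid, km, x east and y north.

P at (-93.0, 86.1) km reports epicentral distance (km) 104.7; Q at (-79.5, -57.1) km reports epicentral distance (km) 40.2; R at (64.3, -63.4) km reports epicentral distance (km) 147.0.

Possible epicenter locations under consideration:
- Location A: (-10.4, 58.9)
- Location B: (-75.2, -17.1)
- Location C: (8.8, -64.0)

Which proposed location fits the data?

For each candidate, compare |candidate − station| to the reported distance:
Location A: residuals P 17.7, Q 94.8, R 3.7 → max 94.8 km
Location B: residuals P 0.0, Q 0.0, R 0.0 → max 0.0 km
Location C: residuals P 76.7, Q 48.4, R 91.5 → max 91.5 km
Only Location B has all residuals ≈ 0.

Location B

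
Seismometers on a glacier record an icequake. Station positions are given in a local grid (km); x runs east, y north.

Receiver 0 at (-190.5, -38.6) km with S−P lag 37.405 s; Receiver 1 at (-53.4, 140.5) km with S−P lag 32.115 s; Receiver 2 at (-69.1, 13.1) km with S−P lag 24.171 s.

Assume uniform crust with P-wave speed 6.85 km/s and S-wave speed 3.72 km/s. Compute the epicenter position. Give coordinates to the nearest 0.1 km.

Distance from S−P lag: d = Δt · v_P v_S / (v_P − v_S) = Δt · (6.85·3.72)/(6.85−3.72) ≈ 8.1412·Δt.
So d_Receiver 0 = 304.52, d_Receiver 1 = 261.46, d_Receiver 2 = 196.78 km.
Circle about each station: (x + 190.5)² + (y + 38.6)² = 304.52²; (x + 53.4)² + (y − 140.5)² = 261.46²; (x + 69.1)² + (y − 13.1)² = 196.78².
Subtracting the Receiver 0 equation from the Receiver 1 and Receiver 2 equations removes the quadratic terms:
274.2 x + 358.2 y = 9182.70
242.8 x + 103.4 y = 21176.27
Solving the 2×2 system: x ≈ 113.2, y ≈ -61.0 km.

(113.2, -61.0)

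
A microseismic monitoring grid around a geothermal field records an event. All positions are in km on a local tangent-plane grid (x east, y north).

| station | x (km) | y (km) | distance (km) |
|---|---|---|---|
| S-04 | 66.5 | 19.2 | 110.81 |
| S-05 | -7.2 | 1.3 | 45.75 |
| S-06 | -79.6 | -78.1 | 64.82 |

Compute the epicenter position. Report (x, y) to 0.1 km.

Circle about each station: (x − 66.5)² + (y − 19.2)² = 110.81²; (x + 7.2)² + (y − 1.3)² = 45.75²; (x + 79.6)² + (y + 78.1)² = 64.82².
Subtracting the S-04 equation from the S-05 and S-06 equations removes the quadratic terms:
-147.4 x − 35.8 y = 5448.43
-292.2 x − 194.6 y = 15722.10
Solving the 2×2 system: x ≈ -27.3, y ≈ -39.8 km.

-27.3 km east, -39.8 km north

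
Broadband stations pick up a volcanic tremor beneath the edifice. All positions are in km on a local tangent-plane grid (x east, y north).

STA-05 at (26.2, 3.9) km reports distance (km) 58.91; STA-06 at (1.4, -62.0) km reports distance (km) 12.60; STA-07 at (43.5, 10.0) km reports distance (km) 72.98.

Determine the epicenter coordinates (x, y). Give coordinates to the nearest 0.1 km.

Circle about each station: (x − 26.2)² + (y − 3.9)² = 58.91²; (x − 1.4)² + (y + 62.0)² = 12.60²; (x − 43.5)² + (y − 10.0)² = 72.98².
Subtracting the STA-05 equation from the STA-06 and STA-07 equations removes the quadratic terms:
-49.6 x − 131.8 y = 6455.94
34.6 x + 12.2 y = -565.09
Solving the 2×2 system: x ≈ 1.1, y ≈ -49.4 km.
Check against STA-05 (with the unrounded x, y): √((x − 26.2)²+(y − 3.9)²) = 58.91 ≈ 58.91 km. ✓

x ≈ 1.1 km, y ≈ -49.4 km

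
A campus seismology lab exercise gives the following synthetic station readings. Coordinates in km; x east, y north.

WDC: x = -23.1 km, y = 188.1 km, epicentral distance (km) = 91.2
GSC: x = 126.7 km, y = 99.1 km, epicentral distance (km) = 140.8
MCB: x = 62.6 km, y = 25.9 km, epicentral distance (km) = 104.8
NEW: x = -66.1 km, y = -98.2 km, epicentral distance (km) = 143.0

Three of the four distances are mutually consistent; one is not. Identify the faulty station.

Solve using three stations at a time. Using WDC, GSC, MCB (subtract circle equations pairwise → linear system) gives (x, y) ≈ (-14.1, 97.3).
Distances from that point to each station vs reported:
  WDC: calculated 91.2 vs reported 91.2 → residual 0.0 km
  GSC: calculated 140.8 vs reported 140.8 → residual 0.0 km
  MCB: calculated 104.8 vs reported 104.8 → residual 0.0 km
  NEW: calculated 202.3 vs reported 143.0 → residual 59.3 km
WDC, GSC, MCB are mutually consistent (residuals ≈ 0); NEW is off by 59.3 km.

NEW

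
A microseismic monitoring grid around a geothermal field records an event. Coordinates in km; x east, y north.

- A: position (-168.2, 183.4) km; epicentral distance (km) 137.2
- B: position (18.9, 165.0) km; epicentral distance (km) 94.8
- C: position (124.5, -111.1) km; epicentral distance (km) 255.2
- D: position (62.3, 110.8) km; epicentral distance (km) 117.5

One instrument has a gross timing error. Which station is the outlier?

C

Solve using three stations at a time. Using A, B, D (subtract circle equations pairwise → linear system) gives (x, y) ≈ (-55.1, 105.7).
Distances from that point to each station vs reported:
  A: calculated 137.2 vs reported 137.2 → residual 0.0 km
  B: calculated 94.8 vs reported 94.8 → residual 0.0 km
  C: calculated 281.5 vs reported 255.2 → residual 26.3 km
  D: calculated 117.5 vs reported 117.5 → residual 0.0 km
A, B, D are mutually consistent (residuals ≈ 0); C is off by 26.3 km.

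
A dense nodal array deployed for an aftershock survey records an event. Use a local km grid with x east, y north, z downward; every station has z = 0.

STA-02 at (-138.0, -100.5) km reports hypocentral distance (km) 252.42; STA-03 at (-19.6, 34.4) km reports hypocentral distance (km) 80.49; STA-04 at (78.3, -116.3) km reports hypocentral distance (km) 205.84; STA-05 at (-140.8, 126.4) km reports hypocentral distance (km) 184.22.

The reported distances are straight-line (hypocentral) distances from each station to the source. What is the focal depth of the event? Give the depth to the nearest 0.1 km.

z ≈ 39.2 km

Each station gives a sphere (x−x_i)² + (y−y_i)² + z² = d_i² (stations at z=0).
Subtracting the STA-02 sphere from STA-03 and STA-04: z² cancels, leaving linear equations in x and y:
236.8 x + 269.8 y = 29660.49
432.6 x − 31.6 y = 11858.08
Solving: x ≈ 33.306, y ≈ 80.703 km (keep extra digits for the depth step; rounded: 33.3, 80.7).
Then from the STA-02 sphere: z² = 252.42² − (x + 138.0)² − (y + 100.5)² with x = 33.306, y = 80.703, so z ≈ 39.187 ≈ 39.2 km.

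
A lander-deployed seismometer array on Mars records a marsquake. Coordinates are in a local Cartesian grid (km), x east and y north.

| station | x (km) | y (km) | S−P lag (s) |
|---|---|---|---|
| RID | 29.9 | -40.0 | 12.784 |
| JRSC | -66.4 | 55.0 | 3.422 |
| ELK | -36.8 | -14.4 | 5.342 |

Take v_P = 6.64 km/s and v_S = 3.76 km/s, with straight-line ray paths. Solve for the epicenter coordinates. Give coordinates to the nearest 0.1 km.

(-58.9, 26.3)

Distance from S−P lag: d = Δt · v_P v_S / (v_P − v_S) = Δt · (6.64·3.76)/(6.64−3.76) ≈ 8.6689·Δt.
So d_RID = 110.82, d_JRSC = 29.66, d_ELK = 46.31 km.
Circle about each station: (x − 29.9)² + (y + 40.0)² = 110.82²; (x + 66.4)² + (y − 55.0)² = 29.66²; (x + 36.8)² + (y + 14.4)² = 46.31².
Subtracting the RID equation from the JRSC and ELK equations removes the quadratic terms:
-192.6 x + 190.0 y = 16341.31
-133.4 x + 51.2 y = 9204.05
Solving the 2×2 system: x ≈ -58.9, y ≈ 26.3 km.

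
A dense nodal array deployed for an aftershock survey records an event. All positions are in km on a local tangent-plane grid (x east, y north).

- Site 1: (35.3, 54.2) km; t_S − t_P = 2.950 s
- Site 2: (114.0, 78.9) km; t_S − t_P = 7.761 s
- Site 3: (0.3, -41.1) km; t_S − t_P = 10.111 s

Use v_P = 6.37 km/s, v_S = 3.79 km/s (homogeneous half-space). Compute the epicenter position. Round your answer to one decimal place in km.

Distance from S−P lag: d = Δt · v_P v_S / (v_P − v_S) = Δt · (6.37·3.79)/(6.37−3.79) ≈ 9.3575·Δt.
So d_Site 1 = 27.60, d_Site 2 = 72.62, d_Site 3 = 94.61 km.
Circle about each station: (x − 35.3)² + (y − 54.2)² = 27.60²; (x − 114.0)² + (y − 78.9)² = 72.62²; (x − 0.3)² + (y + 41.1)² = 94.61².
Subtracting the Site 1 equation from the Site 2 and Site 3 equations removes the quadratic terms:
157.4 x + 49.4 y = 10525.58
-70.0 x − 190.6 y = -10683.72
Solving the 2×2 system: x ≈ 55.7, y ≈ 35.6 km.
Check against Site 1 (with the unrounded x, y): √((x − 35.3)²+(y − 54.2)²) = 27.61 ≈ 27.60 km. ✓

55.7 km east, 35.6 km north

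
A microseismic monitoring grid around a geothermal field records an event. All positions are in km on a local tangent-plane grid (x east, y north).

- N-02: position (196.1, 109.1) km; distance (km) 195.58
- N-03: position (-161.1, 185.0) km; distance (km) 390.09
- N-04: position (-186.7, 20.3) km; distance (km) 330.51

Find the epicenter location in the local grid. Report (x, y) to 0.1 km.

Circle about each station: (x − 196.1)² + (y − 109.1)² = 195.58²; (x + 161.1)² + (y − 185.0)² = 390.09²; (x + 186.7)² + (y − 20.3)² = 330.51².
Subtracting pairs of circle equations eliminates x²+y² and gives linear equations (the radical axes):
-714.4 x + 151.8 y = -104098.48
-765.6 x − 177.6 y = -86074.36
Solving the 2×2 system: x ≈ 129.8, y ≈ -74.9 km.
Check against N-02 (with the unrounded x, y): √((x − 196.1)²+(y − 109.1)²) = 195.57 ≈ 195.58 km. ✓

(129.8, -74.9)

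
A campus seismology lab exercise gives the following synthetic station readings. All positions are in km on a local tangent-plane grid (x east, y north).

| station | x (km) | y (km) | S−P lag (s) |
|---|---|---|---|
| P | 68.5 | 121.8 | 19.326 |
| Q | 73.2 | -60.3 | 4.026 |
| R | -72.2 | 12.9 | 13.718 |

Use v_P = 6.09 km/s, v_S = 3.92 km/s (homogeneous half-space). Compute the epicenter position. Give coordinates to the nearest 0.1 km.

Distance from S−P lag: d = Δt · v_P v_S / (v_P − v_S) = Δt · (6.09·3.92)/(6.09−3.92) ≈ 11.0013·Δt.
So d_P = 212.61, d_Q = 44.29, d_R = 150.92 km.
Circle about each station: (x − 68.5)² + (y − 121.8)² = 212.61²; (x − 73.2)² + (y + 60.3)² = 44.29²; (x + 72.2)² + (y − 12.9)² = 150.92².
Subtracting pairs of circle equations eliminates x²+y² and gives linear equations (the radical axes):
9.4 x − 364.2 y = 32708.25
-281.4 x − 217.8 y = 8277.93
Solving the 2×2 system: x ≈ 39.3, y ≈ -88.8 km.

x ≈ 39.3 km, y ≈ -88.8 km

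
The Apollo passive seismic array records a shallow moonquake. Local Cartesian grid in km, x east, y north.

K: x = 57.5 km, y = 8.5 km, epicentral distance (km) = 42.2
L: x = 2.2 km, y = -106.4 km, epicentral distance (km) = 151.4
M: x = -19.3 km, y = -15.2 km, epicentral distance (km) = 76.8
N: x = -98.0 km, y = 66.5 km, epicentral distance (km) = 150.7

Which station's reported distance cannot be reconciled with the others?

N

Solve using three stations at a time. Using K, L, M (subtract circle equations pairwise → linear system) gives (x, y) ≈ (31.9, 42.1).
Distances from that point to each station vs reported:
  K: calculated 42.2 vs reported 42.2 → residual 0.0 km
  L: calculated 151.4 vs reported 151.4 → residual 0.0 km
  M: calculated 76.8 vs reported 76.8 → residual 0.0 km
  N: calculated 132.2 vs reported 150.7 → residual 18.5 km
K, L, M are mutually consistent (residuals ≈ 0); N is off by 18.5 km.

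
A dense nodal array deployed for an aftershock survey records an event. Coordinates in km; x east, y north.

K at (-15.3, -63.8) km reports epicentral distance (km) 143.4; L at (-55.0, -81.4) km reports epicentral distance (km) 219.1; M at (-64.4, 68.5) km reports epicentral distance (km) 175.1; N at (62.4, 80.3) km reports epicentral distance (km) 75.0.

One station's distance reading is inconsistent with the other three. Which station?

L

Solve using three stations at a time. Using K, M, N (subtract circle equations pairwise → linear system) gives (x, y) ≈ (103.0, 17.2).
Distances from that point to each station vs reported:
  K: calculated 143.4 vs reported 143.4 → residual 0.0 km
  L: calculated 186.3 vs reported 219.1 → residual 32.8 km
  M: calculated 175.1 vs reported 175.1 → residual 0.0 km
  N: calculated 75.0 vs reported 75.0 → residual 0.0 km
K, M, N are mutually consistent (residuals ≈ 0); L is off by 32.8 km.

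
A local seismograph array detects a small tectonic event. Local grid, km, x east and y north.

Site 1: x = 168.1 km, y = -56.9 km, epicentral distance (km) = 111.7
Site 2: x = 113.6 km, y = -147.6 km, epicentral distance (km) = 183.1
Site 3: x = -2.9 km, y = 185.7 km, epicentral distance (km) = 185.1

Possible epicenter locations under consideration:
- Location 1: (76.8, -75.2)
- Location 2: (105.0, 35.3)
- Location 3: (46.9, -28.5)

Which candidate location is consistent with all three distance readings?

For each candidate, compare |candidate − station| to the reported distance:
Location 1: residuals Site 1 18.6, Site 2 101.9, Site 3 87.7 → max 101.9 km
Location 2: residuals Site 1 0.0, Site 2 0.0, Site 3 0.0 → max 0.0 km
Location 3: residuals Site 1 12.8, Site 2 46.6, Site 3 34.8 → max 46.6 km
Only Location 2 has all residuals ≈ 0.

Location 2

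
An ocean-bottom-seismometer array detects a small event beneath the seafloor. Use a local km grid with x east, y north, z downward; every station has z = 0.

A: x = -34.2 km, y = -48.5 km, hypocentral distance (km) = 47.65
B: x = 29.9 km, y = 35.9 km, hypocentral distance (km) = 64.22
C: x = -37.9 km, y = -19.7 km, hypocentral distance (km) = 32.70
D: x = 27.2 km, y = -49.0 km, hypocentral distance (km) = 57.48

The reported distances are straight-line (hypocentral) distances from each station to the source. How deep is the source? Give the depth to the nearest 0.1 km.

Each station gives a sphere (x−x_i)² + (y−y_i)² + z² = d_i² (stations at z=0).
Subtracting the A sphere from B and C: z² cancels, leaving linear equations in x and y:
128.2 x + 168.8 y = -3192.76
-7.4 x + 57.6 y = -496.16
Solving: x ≈ -11.600, y ≈ -10.104 km (keep extra digits for the depth step; rounded: -11.6, -10.1).
Then from the A sphere: z² = 47.65² − (x + 34.2)² − (y + 48.5)² with x = -11.600, y = -10.104, so z ≈ 16.897 ≈ 16.9 km.
Check against D (with the unrounded solution): distance 57.48 ≈ 57.48 km. ✓

16.9 km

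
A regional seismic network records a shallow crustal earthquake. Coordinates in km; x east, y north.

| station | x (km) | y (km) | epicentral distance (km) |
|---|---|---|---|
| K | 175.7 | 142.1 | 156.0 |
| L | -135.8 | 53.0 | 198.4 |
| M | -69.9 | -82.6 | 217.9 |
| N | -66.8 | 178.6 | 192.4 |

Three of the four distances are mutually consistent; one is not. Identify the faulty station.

M

Solve using three stations at a time. Using K, L, N (subtract circle equations pairwise → linear system) gives (x, y) ≈ (61.8, 35.5).
Distances from that point to each station vs reported:
  K: calculated 156.0 vs reported 156.0 → residual 0.0 km
  L: calculated 198.4 vs reported 198.4 → residual 0.0 km
  M: calculated 176.9 vs reported 217.9 → residual 41.0 km
  N: calculated 192.4 vs reported 192.4 → residual 0.0 km
K, L, N are mutually consistent (residuals ≈ 0); M is off by 41.0 km.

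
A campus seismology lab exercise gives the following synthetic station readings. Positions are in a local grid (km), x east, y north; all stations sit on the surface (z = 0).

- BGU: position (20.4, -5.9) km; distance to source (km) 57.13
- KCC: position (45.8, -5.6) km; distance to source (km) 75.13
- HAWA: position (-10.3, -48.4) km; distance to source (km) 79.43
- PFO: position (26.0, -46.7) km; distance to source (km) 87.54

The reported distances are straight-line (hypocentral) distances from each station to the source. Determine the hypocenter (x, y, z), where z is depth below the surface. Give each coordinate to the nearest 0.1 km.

Each station gives a sphere (x−x_i)² + (y−y_i)² + z² = d_i² (stations at z=0).
Subtracting the BGU sphere from KCC and HAWA: z² cancels, leaving linear equations in x and y:
50.8 x + 0.6 y = -702.65
-61.4 x − 85.0 y = -1047.61
Solving: x ≈ -14.098, y ≈ 22.508 km (keep extra digits for the depth step; rounded: -14.1, 22.5).
Then from the BGU sphere: z² = 57.13² − (x − 20.4)² − (y + 5.9)² with x = -14.098, y = 22.508, so z ≈ 35.591 ≈ 35.6 km.
Check against PFO (with the unrounded solution): distance 87.55 ≈ 87.54 km. ✓

x ≈ -14.1 km, y ≈ 22.5 km, depth ≈ 35.6 km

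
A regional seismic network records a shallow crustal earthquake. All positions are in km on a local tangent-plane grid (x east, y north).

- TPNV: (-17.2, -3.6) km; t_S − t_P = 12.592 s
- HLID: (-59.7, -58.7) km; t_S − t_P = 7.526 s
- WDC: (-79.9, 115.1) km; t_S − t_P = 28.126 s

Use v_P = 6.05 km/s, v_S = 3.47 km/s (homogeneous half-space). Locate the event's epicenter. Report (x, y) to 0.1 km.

Distance from S−P lag: d = Δt · v_P v_S / (v_P − v_S) = Δt · (6.05·3.47)/(6.05−3.47) ≈ 8.1370·Δt.
So d_TPNV = 102.46, d_HLID = 61.24, d_WDC = 228.86 km.
Circle about each station: (x + 17.2)² + (y + 3.6)² = 102.46²; (x + 59.7)² + (y + 58.7)² = 61.24²; (x + 79.9)² + (y − 115.1)² = 228.86².
Subtracting the TPNV equation from the HLID and WDC equations removes the quadratic terms:
-85.0 x − 110.2 y = 13448.69
-125.4 x + 237.4 y = -22555.63
Solving the 2×2 system: x ≈ -20.8, y ≈ -106.0 km.

(-20.8, -106.0)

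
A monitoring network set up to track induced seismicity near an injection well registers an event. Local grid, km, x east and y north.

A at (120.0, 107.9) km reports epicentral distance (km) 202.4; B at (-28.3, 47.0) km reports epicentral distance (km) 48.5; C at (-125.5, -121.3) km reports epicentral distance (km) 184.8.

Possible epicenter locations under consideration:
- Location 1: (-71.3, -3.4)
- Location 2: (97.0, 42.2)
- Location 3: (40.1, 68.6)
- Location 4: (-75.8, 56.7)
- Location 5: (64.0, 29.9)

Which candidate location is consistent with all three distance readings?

For each candidate, compare |candidate − station| to the reported distance:
Location 1: residuals A 18.9, B 17.8, C 55.0 → max 55.0 km
Location 2: residuals A 132.8, B 76.9, C 91.3 → max 132.8 km
Location 3: residuals A 113.4, B 23.2, C 67.2 → max 113.4 km
Location 4: residuals A 0.0, B 0.0, C 0.0 → max 0.0 km
Location 5: residuals A 106.4, B 45.4, C 57.6 → max 106.4 km
Only Location 4 has all residuals ≈ 0.

Location 4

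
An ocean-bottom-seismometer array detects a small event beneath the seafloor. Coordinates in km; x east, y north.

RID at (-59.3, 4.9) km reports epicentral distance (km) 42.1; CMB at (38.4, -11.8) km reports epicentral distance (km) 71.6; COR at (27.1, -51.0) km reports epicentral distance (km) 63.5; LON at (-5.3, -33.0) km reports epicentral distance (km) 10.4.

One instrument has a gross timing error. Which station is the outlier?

LON

Solve using three stations at a time. Using RID, CMB, COR (subtract circle equations pairwise → linear system) gives (x, y) ≈ (-31.6, -26.8).
Distances from that point to each station vs reported:
  RID: calculated 42.1 vs reported 42.1 → residual 0.0 km
  CMB: calculated 71.6 vs reported 71.6 → residual 0.0 km
  COR: calculated 63.5 vs reported 63.5 → residual 0.0 km
  LON: calculated 27.0 vs reported 10.4 → residual 16.6 km
RID, CMB, COR are mutually consistent (residuals ≈ 0); LON is off by 16.6 km.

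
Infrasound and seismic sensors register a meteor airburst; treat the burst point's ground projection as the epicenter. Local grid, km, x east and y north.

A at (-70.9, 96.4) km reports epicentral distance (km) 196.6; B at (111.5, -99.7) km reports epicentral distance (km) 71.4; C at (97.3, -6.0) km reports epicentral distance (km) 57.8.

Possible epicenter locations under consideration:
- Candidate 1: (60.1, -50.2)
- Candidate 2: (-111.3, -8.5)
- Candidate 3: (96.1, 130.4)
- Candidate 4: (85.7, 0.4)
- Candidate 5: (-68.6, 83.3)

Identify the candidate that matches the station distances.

For each candidate, compare |candidate − station| to the reported distance:
Candidate 1: residuals A 0.0, B 0.0, C 0.0 → max 0.0 km
Candidate 2: residuals A 84.2, B 169.3, C 150.8 → max 169.3 km
Candidate 3: residuals A 26.2, B 159.2, C 78.6 → max 159.2 km
Candidate 4: residuals A 12.9, B 32.0, C 44.6 → max 44.6 km
Candidate 5: residuals A 183.3, B 185.4, C 130.6 → max 185.4 km
Only Candidate 1 has all residuals ≈ 0.

Candidate 1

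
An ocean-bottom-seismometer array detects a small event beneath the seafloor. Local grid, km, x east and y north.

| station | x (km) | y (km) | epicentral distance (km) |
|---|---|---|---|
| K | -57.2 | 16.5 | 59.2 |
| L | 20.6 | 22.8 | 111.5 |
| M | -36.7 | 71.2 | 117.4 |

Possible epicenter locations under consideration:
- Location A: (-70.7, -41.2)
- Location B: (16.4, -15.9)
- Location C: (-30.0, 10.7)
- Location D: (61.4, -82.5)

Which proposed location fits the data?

For each candidate, compare |candidate − station| to the reported distance:
Location A: residuals K 0.1, L 0.0, M 0.0 → max 0.1 km
Location B: residuals K 21.2, L 72.6, M 15.4 → max 72.6 km
Location C: residuals K 31.4, L 59.5, M 56.5 → max 59.5 km
Location D: residuals K 95.3, L 1.4, M 64.9 → max 95.3 km
Only Location A has all residuals ≈ 0.

Location A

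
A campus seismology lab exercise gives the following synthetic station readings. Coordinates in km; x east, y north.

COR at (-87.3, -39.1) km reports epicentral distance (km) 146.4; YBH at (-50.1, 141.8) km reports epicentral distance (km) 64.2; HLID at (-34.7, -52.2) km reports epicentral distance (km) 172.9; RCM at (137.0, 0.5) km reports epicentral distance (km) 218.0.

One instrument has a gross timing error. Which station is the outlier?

RCM

Solve using three stations at a time. Using COR, YBH, HLID (subtract circle equations pairwise → linear system) gives (x, y) ≈ (-103.6, 106.4).
Distances from that point to each station vs reported:
  COR: calculated 146.4 vs reported 146.4 → residual 0.0 km
  YBH: calculated 64.1 vs reported 64.2 → residual 0.1 km
  HLID: calculated 172.9 vs reported 172.9 → residual 0.0 km
  RCM: calculated 262.8 vs reported 218.0 → residual 44.8 km
COR, YBH, HLID are mutually consistent (residuals ≈ 0); RCM is off by 44.8 km.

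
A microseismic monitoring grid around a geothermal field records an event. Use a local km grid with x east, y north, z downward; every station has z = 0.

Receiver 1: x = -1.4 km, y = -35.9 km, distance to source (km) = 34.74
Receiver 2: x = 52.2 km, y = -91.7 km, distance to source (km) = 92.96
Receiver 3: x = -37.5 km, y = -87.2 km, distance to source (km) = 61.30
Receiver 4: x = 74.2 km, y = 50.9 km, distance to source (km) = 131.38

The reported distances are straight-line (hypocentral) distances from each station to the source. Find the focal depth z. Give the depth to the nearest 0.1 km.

Each station gives a sphere (x−x_i)² + (y−y_i)² + z² = d_i² (stations at z=0).
Subtracting the Receiver 1 sphere from Receiver 2 and Receiver 3: z² cancels, leaving linear equations in x and y:
107.2 x − 111.6 y = 2408.27
-72.2 x − 102.6 y = 5168.50
Solving: x ≈ -17.302, y ≈ -38.200 km (keep extra digits for the depth step; rounded: -17.3, -38.2).
Then from the Receiver 1 sphere: z² = 34.74² − (x + 1.4)² − (y + 35.9)² with x = -17.302, y = -38.200, so z ≈ 30.801 ≈ 30.8 km.

depth ≈ 30.8 km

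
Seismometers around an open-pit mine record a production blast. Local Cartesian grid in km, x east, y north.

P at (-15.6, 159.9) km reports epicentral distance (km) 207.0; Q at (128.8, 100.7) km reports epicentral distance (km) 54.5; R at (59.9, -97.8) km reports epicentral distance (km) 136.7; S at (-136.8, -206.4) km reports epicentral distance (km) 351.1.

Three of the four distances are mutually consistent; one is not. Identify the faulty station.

Q

Solve using three stations at a time. Using P, R, S (subtract circle equations pairwise → linear system) gives (x, y) ≈ (134.1, 17.0).
Distances from that point to each station vs reported:
  P: calculated 207.0 vs reported 207.0 → residual 0.0 km
  Q: calculated 83.9 vs reported 54.5 → residual 29.4 km
  R: calculated 136.6 vs reported 136.7 → residual 0.1 km
  S: calculated 351.1 vs reported 351.1 → residual 0.0 km
P, R, S are mutually consistent (residuals ≈ 0); Q is off by 29.4 km.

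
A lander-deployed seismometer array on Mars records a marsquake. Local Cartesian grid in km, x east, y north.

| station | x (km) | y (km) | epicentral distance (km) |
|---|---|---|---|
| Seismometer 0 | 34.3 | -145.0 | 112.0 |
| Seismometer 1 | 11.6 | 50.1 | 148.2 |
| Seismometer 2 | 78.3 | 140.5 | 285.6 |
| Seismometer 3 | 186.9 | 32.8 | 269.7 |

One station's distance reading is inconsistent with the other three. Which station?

Solve using three stations at a time. Using Seismometer 0, Seismometer 1, Seismometer 3 (subtract circle equations pairwise → linear system) gives (x, y) ≈ (-57.7, -81.0).
Distances from that point to each station vs reported:
  Seismometer 0: calculated 112.1 vs reported 112.0 → residual 0.1 km
  Seismometer 1: calculated 148.2 vs reported 148.2 → residual 0.0 km
  Seismometer 2: calculated 259.9 vs reported 285.6 → residual 25.7 km
  Seismometer 3: calculated 269.7 vs reported 269.7 → residual 0.0 km
Seismometer 0, Seismometer 1, Seismometer 3 are mutually consistent (residuals ≈ 0); Seismometer 2 is off by 25.7 km.

Seismometer 2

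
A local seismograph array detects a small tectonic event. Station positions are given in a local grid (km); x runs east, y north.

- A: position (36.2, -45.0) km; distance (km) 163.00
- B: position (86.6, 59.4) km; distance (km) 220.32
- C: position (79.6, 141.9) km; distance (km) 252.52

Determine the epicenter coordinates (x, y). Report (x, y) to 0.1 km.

Circle about each station: (x − 36.2)² + (y + 45.0)² = 163.00²; (x − 86.6)² + (y − 59.4)² = 220.32²; (x − 79.6)² + (y − 141.9)² = 252.52².
Subtracting pairs of circle equations eliminates x²+y² and gives linear equations (the radical axes):
100.8 x + 208.8 y = -14279.42
86.8 x + 373.8 y = -14061.02
Solving the 2×2 system: x ≈ -122.8, y ≈ -9.1 km.

-122.8 km east, -9.1 km north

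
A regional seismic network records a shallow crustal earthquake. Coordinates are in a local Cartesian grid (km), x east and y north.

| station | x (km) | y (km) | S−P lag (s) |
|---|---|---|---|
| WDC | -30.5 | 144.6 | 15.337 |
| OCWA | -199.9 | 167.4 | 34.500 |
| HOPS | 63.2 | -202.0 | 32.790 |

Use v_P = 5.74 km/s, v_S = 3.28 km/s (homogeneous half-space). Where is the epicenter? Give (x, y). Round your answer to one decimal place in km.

Distance from S−P lag: d = Δt · v_P v_S / (v_P − v_S) = Δt · (5.74·3.28)/(5.74−3.28) ≈ 7.6533·Δt.
So d_WDC = 117.38, d_OCWA = 264.04, d_HOPS = 250.95 km.
Circle about each station: (x + 30.5)² + (y − 144.6)² = 117.38²; (x + 199.9)² + (y − 167.4)² = 264.04²; (x − 63.2)² + (y + 202.0)² = 250.95².
Subtracting pairs of circle equations eliminates x²+y² and gives linear equations (the radical axes):
-338.8 x + 45.6 y = -9795.70
187.4 x − 693.2 y = -26239.01
Solving the 2×2 system: x ≈ 35.3, y ≈ 47.4 km.
Check against WDC (with the unrounded x, y): √((x + 30.5)²+(y − 144.6)²) = 117.38 ≈ 117.38 km. ✓

(35.3, 47.4)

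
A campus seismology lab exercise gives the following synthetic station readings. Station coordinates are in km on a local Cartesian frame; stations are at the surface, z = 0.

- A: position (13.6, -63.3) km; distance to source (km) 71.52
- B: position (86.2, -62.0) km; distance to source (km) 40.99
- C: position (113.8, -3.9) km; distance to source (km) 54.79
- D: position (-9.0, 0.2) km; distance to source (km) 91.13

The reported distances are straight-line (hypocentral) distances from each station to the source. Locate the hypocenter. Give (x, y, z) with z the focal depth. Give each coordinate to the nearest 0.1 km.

Each station gives a sphere (x−x_i)² + (y−y_i)² + z² = d_i² (stations at z=0).
Subtracting the A sphere from B and C: z² cancels, leaving linear equations in x and y:
145.2 x + 2.6 y = 10517.52
200.4 x + 118.8 y = 10886.97
Solving: x ≈ 72.999, y ≈ -31.498 km (keep extra digits for the depth step; rounded: 73.0, -31.5).
Then from the A sphere: z² = 71.52² − (x − 13.6)² − (y + 63.3)² with x = 72.999, y = -31.498, so z ≈ 23.990 ≈ 24.0 km.

x ≈ 73.0 km, y ≈ -31.5 km, depth ≈ 24.0 km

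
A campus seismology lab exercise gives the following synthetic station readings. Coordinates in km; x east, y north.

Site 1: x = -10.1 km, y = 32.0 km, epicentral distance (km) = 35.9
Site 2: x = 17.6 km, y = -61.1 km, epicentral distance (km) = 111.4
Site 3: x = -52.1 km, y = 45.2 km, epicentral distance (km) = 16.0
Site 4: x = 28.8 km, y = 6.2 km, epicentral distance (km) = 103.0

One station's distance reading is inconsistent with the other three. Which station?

Solve using three stations at a time. Using Site 1, Site 2, Site 3 (subtract circle equations pairwise → linear system) gives (x, y) ≈ (-46.0, 30.4).
Distances from that point to each station vs reported:
  Site 1: calculated 35.9 vs reported 35.9 → residual 0.0 km
  Site 2: calculated 111.4 vs reported 111.4 → residual 0.0 km
  Site 3: calculated 16.0 vs reported 16.0 → residual 0.0 km
  Site 4: calculated 78.6 vs reported 103.0 → residual 24.4 km
Site 1, Site 2, Site 3 are mutually consistent (residuals ≈ 0); Site 4 is off by 24.4 km.

Site 4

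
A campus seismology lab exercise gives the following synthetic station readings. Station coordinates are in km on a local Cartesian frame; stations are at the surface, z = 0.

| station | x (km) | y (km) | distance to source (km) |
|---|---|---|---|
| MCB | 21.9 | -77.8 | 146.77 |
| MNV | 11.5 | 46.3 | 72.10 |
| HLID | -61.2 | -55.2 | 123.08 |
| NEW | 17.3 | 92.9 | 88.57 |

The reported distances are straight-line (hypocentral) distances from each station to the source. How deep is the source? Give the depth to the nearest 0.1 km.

60.7 km

Each station gives a sphere (x−x_i)² + (y−y_i)² + z² = d_i² (stations at z=0).
Subtracting the MCB sphere from MNV and HLID: z² cancels, leaving linear equations in x and y:
-20.8 x + 248.2 y = 12086.51
-166.2 x + 45.2 y = 6652.78
Solving: x ≈ -27.410, y ≈ 46.400 km (keep extra digits for the depth step; rounded: -27.4, 46.4).
Then from the MCB sphere: z² = 146.77² − (x − 21.9)² − (y + 77.8)² with x = -27.410, y = 46.400, so z ≈ 60.699 ≈ 60.7 km.
Check against NEW (with the unrounded solution): distance 88.58 ≈ 88.57 km. ✓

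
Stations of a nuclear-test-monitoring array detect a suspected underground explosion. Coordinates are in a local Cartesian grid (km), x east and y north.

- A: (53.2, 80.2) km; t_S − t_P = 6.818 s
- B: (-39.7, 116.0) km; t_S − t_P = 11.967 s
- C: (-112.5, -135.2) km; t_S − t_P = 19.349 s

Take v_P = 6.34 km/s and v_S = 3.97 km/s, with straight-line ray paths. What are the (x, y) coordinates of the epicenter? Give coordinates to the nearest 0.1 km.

Distance from S−P lag: d = Δt · v_P v_S / (v_P − v_S) = Δt · (6.34·3.97)/(6.34−3.97) ≈ 10.6202·Δt.
So d_A = 72.41, d_B = 127.09, d_C = 205.49 km.
Circle about each station: (x − 53.2)² + (y − 80.2)² = 72.41²; (x + 39.7)² + (y − 116.0)² = 127.09²; (x + 112.5)² + (y + 135.2)² = 205.49².
Subtracting the A equation from the B and C equations removes the quadratic terms:
-185.8 x + 71.6 y = -5138.85
-331.4 x − 430.8 y = -15309.92
Solving the 2×2 system: x ≈ 31.9, y ≈ 11.0 km.
Check against A (with the unrounded x, y): √((x − 53.2)²+(y − 80.2)²) = 72.40 ≈ 72.41 km. ✓

(31.9, 11.0)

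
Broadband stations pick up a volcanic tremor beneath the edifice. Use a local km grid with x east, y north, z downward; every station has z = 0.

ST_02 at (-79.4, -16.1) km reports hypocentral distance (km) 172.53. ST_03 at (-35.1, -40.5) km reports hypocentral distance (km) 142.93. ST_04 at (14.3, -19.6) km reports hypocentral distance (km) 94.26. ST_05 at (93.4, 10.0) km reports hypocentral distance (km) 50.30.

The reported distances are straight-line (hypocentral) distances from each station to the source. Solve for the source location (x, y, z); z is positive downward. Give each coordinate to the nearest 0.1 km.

Each station gives a sphere (x−x_i)² + (y−y_i)² + z² = d_i² (stations at z=0).
Subtracting the ST_02 sphere from ST_03 and ST_04: z² cancels, leaving linear equations in x and y:
88.6 x − 48.8 y = 5646.31
187.4 x − 7.0 y = 14906.73
Solving: x ≈ 80.696, y ≈ 30.806 km (keep extra digits for the depth step; rounded: 80.7, 30.8).
Then from the ST_02 sphere: z² = 172.53² − (x + 79.4)² − (y + 16.1)² with x = 80.696, y = 30.806, so z ≈ 43.997 ≈ 44.0 km.

(80.7, 30.8, 44.0)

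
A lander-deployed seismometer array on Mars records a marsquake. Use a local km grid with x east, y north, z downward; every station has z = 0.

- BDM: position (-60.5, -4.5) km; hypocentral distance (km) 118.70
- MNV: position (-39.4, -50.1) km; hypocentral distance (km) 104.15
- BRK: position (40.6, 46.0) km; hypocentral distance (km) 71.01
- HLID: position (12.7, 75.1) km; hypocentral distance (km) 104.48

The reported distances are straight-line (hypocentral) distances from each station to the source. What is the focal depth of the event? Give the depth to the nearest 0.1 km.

Each station gives a sphere (x−x_i)² + (y−y_i)² + z² = d_i² (stations at z=0).
Subtracting the BDM sphere from MNV and BRK: z² cancels, leaving linear equations in x and y:
42.2 x − 91.2 y = 3624.34
202.2 x + 101.0 y = 9131.13
Solving: x ≈ 52.805, y ≈ -15.307 km (keep extra digits for the depth step; rounded: 52.8, -15.3).
Then from the BDM sphere: z² = 118.70² − (x + 60.5)² − (y + 4.5)² with x = 52.805, y = -15.307, so z ≈ 33.688 ≈ 33.7 km.

33.7 km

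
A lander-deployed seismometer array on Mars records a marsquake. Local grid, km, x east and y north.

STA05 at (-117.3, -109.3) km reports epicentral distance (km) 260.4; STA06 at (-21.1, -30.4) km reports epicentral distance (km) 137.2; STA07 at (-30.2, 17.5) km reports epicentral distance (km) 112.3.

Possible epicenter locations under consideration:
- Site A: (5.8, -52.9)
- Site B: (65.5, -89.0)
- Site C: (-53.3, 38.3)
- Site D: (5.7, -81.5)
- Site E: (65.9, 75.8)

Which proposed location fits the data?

For each candidate, compare |candidate − station| to the reported distance:
Site A: residuals STA05 125.0, STA06 102.1, STA07 33.2 → max 125.0 km
Site B: residuals STA05 76.5, STA06 32.6, STA07 30.9 → max 76.5 km
Site C: residuals STA05 99.5, STA06 61.3, STA07 81.2 → max 99.5 km
Site D: residuals STA05 134.3, STA06 79.5, STA07 7.0 → max 134.3 km
Site E: residuals STA05 0.0, STA06 0.1, STA07 0.1 → max 0.1 km
Only Site E has all residuals ≈ 0.

Site E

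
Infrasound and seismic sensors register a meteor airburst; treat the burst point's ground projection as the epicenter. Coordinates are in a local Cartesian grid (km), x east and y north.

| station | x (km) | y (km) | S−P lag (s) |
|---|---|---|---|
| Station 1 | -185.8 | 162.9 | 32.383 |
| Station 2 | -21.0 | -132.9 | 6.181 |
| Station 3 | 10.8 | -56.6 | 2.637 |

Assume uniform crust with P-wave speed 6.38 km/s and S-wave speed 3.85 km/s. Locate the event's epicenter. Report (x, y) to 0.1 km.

Distance from S−P lag: d = Δt · v_P v_S / (v_P − v_S) = Δt · (6.38·3.85)/(6.38−3.85) ≈ 9.7087·Δt.
So d_Station 1 = 314.40, d_Station 2 = 60.01, d_Station 3 = 25.60 km.
Circle about each station: (x + 185.8)² + (y − 162.9)² = 314.40²; (x + 21.0)² + (y + 132.9)² = 60.01²; (x − 10.8)² + (y + 56.6)² = 25.60².
Subtracting the Station 1 equation from the Station 2 and Station 3 equations removes the quadratic terms:
329.6 x − 591.6 y = 52291.52
393.2 x − 439.0 y = 40454.15
Solving the 2×2 system: x ≈ 11.1, y ≈ -82.2 km.

x ≈ 11.1 km, y ≈ -82.2 km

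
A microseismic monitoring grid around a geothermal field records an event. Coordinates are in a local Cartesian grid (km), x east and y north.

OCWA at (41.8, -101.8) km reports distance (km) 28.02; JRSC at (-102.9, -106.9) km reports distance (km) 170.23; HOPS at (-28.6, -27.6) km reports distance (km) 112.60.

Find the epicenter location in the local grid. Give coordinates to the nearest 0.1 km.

Circle about each station: (x − 41.8)² + (y + 101.8)² = 28.02²; (x + 102.9)² + (y + 106.9)² = 170.23²; (x + 28.6)² + (y + 27.6)² = 112.60².
Subtracting pairs of circle equations eliminates x²+y² and gives linear equations (the radical axes):
-289.4 x − 10.2 y = -18287.59
-140.8 x + 148.4 y = -22424.40
Solving the 2×2 system: x ≈ 66.3, y ≈ -88.2 km.

66.3 km east, -88.2 km north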